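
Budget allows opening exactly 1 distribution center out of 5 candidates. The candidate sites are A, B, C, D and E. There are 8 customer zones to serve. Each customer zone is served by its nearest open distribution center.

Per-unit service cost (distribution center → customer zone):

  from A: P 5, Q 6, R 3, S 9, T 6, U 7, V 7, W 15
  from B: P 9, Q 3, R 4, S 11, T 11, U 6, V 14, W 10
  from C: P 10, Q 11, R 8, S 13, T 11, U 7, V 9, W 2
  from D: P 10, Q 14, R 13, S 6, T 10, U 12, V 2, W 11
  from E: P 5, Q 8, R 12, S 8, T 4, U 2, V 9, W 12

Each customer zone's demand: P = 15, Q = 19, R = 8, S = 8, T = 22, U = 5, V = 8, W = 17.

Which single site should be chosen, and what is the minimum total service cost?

With exactly 1 open, each customer zone uses its cheapest among the chosen.
{E}: P→E 5·15=75, Q→E 8·19=152, R→E 12·8=96, S→E 8·8=64, T→E 4·22=88, U→E 2·5=10, V→E 9·8=72, W→E 12·17=204. Service cost 761.
{A}: service cost 763
{B}: service cost 866
Among all 5 size-1 choices, {E} is lowest.

Choose E only; total service cost 761.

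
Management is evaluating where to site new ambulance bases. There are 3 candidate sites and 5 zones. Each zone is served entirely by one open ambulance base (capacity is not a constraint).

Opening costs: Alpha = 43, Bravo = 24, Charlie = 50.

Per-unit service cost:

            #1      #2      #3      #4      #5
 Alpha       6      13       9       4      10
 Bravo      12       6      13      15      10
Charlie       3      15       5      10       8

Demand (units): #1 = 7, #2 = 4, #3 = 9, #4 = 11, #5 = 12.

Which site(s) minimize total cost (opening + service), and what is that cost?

For any fixed open set, each zone goes to its cheapest open site; total = fixed + service.
{Alpha, Bravo, Charlie}: #1→Charlie 3·7=21, #2→Bravo 6·4=24, #3→Charlie 5·9=45, #4→Alpha 4·11=44, #5→Charlie 8·12=96. Service 230; fixed 117; total 347.
{Alpha, Charlie}: #1→Charlie 3·7=21, #2→Alpha 13·4=52, #3→Charlie 5·9=45, #4→Alpha 4·11=44, #5→Charlie 8·12=96. Service 258; fixed 93; total 351.
{Bravo, Charlie}: service 296 + fixed 74 = 370
{Bravo}: #1→Bravo 12·7=84, #2→Bravo 6·4=24, #3→Bravo 13·9=117, #4→Bravo 15·11=165, #5→Bravo 10·12=120. Service 510; fixed 24; total 534.
No other subset beats 347.

Open Alpha, Bravo and Charlie; minimum total cost 347.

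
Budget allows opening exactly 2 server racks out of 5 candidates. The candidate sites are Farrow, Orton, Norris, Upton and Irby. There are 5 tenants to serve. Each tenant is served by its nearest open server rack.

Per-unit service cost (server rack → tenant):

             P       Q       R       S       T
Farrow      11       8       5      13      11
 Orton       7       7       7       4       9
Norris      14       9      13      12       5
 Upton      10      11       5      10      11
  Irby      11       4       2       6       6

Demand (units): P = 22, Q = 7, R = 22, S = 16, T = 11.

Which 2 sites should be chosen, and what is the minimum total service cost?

With exactly 2 open, each tenant uses its cheapest among the chosen.
{Orton, Irby}: P→Orton 7·22=154, Q→Irby 4·7=28, R→Irby 2·22=44, S→Orton 4·16=64, T→Irby 6·11=66. Service cost 356.
{Upton, Irby}: service cost 454
{Norris, Irby}: service cost 465
Among all 10 size-2 choices, {Orton, Irby} is lowest.

Choose Orton and Irby; total service cost 356.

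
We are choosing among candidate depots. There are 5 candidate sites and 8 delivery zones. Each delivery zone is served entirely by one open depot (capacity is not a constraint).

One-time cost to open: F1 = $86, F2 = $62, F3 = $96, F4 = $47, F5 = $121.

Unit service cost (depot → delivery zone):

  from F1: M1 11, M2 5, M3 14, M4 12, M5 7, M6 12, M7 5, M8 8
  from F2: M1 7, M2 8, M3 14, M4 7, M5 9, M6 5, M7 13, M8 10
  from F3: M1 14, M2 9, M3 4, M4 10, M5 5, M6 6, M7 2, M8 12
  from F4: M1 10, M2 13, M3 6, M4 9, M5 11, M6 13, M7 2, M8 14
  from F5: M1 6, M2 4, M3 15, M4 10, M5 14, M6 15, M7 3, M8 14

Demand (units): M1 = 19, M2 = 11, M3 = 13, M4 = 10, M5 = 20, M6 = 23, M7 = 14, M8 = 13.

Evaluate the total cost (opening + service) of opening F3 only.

Total cost: 1035

Each delivery zone is assigned to its cheapest site among the open ones.
{F3}: M1→F3 14·19=266, M2→F3 9·11=99, M3→F3 4·13=52, M4→F3 10·10=100, M5→F3 5·20=100, M6→F3 6·23=138, M7→F3 2·14=28, M8→F3 12·13=156. Service 939; fixed 96; total 1035.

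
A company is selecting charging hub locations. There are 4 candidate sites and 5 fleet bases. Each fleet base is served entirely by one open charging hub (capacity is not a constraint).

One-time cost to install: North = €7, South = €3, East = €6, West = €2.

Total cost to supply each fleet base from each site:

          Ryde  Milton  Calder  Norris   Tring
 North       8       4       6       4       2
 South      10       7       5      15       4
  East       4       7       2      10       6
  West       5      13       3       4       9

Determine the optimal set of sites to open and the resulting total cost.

For any fixed open set, each fleet base goes to its cheapest open site; total = fixed + service.
{North, West}: Ryde→West 5, Milton→North 4, Calder→West 3, Norris→North 4, Tring→North 2. Service 18; fixed 9; total 27.
{South, West}: Ryde→West 5, Milton→South 7, Calder→West 3, Norris→West 4, Tring→South 4. Service 23; fixed 5; total 28.
{North, East}: Ryde→East 4, Milton→North 4, Calder→East 2, Norris→North 4, Tring→North 2. Service 16; fixed 13; total 29.
{North, South, East, West}: service 16 + fixed 18 = 34
(All 15 nonempty subsets were checked; North and West is lowest.)

Open North and West; minimum total cost 27.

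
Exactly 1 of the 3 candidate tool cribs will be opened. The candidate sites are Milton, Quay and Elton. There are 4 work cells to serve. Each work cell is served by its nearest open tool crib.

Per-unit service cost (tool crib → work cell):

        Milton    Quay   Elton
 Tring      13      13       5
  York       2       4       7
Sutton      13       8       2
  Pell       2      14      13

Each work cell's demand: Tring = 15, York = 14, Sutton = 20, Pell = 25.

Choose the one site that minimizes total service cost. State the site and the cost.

Choose Milton only; total service cost 533.

With exactly 1 open, each work cell uses its cheapest among the chosen.
{Milton}: Tring→Milton 13·15=195, York→Milton 2·14=28, Sutton→Milton 13·20=260, Pell→Milton 2·25=50. Service cost 533.
{Elton}: service cost 538
{Quay}: service cost 761
Among all 3 size-1 choices, {Milton} is lowest.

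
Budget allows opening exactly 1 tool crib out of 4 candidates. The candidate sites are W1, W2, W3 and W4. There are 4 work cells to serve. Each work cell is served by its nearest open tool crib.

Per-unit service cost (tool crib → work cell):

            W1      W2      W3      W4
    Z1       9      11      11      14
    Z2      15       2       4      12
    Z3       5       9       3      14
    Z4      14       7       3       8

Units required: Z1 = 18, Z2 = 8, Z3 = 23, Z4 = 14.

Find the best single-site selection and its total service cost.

With exactly 1 open, each work cell uses its cheapest among the chosen.
{W3}: Z1→W3 11·18=198, Z2→W3 4·8=32, Z3→W3 3·23=69, Z4→W3 3·14=42. Service cost 341.
{W2}: service cost 519
{W1}: service cost 593
Among all 4 size-1 choices, {W3} is lowest.

Choose W3 only; total service cost 341.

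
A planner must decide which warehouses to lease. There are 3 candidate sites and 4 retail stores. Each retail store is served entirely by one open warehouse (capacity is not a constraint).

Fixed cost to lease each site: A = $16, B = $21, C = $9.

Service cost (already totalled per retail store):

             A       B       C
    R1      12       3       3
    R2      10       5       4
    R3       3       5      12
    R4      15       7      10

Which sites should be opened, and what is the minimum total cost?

Open C only; minimum total cost 38.

For any fixed open set, each retail store goes to its cheapest open site; total = fixed + service.
{C}: R1→C 3, R2→C 4, R3→C 12, R4→C 10. Service 29; fixed 9; total 38.
{B}: R1→B 3, R2→B 5, R3→B 5, R4→B 7. Service 20; fixed 21; total 41.
{A, C}: service 20 + fixed 25 = 45
{A, B, C}: service 17 + fixed 46 = 63
(All 7 nonempty subsets were checked; C only is lowest.)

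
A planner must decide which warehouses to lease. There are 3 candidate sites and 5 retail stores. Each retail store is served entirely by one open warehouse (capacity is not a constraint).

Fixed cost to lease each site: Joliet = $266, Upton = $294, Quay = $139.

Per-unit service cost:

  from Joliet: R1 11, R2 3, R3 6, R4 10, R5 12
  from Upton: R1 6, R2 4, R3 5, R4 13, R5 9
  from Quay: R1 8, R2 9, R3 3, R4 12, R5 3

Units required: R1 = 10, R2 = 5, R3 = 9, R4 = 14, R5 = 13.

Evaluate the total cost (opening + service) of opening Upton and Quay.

Each retail store is assigned to its cheapest site among the open ones.
{Upton, Quay}: R1→Upton 6·10=60, R2→Upton 4·5=20, R3→Quay 3·9=27, R4→Quay 12·14=168, R5→Quay 3·13=39. Service 314; fixed 433; total 747.

Total cost: 747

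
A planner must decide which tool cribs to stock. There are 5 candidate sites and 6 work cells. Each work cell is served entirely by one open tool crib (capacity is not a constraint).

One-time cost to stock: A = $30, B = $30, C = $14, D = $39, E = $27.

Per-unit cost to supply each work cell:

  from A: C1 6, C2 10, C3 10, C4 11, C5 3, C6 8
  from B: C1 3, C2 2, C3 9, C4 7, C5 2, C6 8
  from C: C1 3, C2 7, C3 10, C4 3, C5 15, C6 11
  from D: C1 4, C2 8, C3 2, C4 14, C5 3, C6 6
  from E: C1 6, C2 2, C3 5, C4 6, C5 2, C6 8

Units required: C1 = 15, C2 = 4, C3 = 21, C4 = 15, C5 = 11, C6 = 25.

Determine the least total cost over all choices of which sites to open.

Minimum total cost: 392

For any fixed open set, each work cell goes to its cheapest open site; total = fixed + service.
{C, D, E}: C1→C 3·15=45, C2→E 2·4=8, C3→D 2·21=42, C4→C 3·15=45, C5→E 2·11=22, C6→D 6·25=150. Service 312; fixed 80; total 392.
{B, C, D}: C1→B 3·15=45, C2→B 2·4=8, C3→D 2·21=42, C4→C 3·15=45, C5→B 2·11=22, C6→D 6·25=150. Service 312; fixed 83; total 395.
{C, D}: service 343 + fixed 53 = 396
{A, B, C, D, E}: service 312 + fixed 140 = 452
No other subset beats 392.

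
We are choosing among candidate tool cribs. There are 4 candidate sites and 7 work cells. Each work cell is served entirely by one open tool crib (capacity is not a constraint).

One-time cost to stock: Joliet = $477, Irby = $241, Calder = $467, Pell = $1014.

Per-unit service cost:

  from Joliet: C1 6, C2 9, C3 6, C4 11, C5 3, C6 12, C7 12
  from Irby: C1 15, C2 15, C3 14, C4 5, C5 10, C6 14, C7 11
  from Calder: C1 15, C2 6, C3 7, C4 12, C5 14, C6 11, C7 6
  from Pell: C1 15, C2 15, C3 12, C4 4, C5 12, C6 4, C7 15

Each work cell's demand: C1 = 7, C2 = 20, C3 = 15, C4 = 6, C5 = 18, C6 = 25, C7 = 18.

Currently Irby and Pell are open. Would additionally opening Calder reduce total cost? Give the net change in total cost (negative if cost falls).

Current service cost with {Irby, Pell}: 1087.
Adding Calder: each work cell re-picks its cheapest; new service cost 742, saving 345.
Extra fixed cost: 467. Net change = 467 − 345 = 122.
(Totals: 2342 → 2464.)

No — net change +122 (cost rises by 122).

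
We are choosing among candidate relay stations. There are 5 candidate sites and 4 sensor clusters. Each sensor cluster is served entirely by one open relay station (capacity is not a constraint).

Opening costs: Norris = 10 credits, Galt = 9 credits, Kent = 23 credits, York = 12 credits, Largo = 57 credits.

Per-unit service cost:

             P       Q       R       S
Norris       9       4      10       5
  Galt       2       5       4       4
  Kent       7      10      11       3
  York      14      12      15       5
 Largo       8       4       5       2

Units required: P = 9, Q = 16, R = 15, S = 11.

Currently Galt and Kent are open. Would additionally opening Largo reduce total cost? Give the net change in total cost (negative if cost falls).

No — net change +30 (cost rises by 30).

Current service cost with {Galt, Kent}: 191.
Adding Largo: each sensor cluster re-picks its cheapest; new service cost 164, saving 27.
Extra fixed cost: 57. Net change = 57 − 27 = 30.
(Totals: 223 → 253.)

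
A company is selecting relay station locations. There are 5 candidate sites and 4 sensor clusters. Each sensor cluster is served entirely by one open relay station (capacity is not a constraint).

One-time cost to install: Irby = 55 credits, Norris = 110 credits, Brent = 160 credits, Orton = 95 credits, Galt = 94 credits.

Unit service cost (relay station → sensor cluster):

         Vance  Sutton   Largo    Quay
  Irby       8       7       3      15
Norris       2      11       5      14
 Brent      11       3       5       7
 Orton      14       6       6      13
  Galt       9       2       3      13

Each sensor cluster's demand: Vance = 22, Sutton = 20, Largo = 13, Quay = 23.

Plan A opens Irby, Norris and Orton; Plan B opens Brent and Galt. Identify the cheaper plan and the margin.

Plan B is cheaper by 70.

Plan A: {Irby, Norris, Orton}: Vance→Norris 2·22=44, Sutton→Orton 6·20=120, Largo→Irby 3·13=39, Quay→Orton 13·23=299. Service 502; fixed 260; total 762.
Plan B: {Brent, Galt}: Vance→Galt 9·22=198, Sutton→Galt 2·20=40, Largo→Galt 3·13=39, Quay→Brent 7·23=161. Service 438; fixed 254; total 692.
Difference: |762 − 692| = 70.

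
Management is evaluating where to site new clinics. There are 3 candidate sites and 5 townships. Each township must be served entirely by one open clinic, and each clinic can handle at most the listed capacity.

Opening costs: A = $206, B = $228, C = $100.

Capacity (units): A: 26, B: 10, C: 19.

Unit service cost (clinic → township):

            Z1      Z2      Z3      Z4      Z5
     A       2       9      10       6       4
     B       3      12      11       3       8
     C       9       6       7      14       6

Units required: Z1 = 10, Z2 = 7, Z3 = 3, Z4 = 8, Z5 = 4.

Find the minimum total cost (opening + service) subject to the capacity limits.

Open {A, C}: Z1→A 2·10=20, Z2→C 6·7=42, Z3→C 7·3=21, Z4→A 6·8=48, Z5→A 4·4=16.
Loads: A carries 22/26, C carries 10/19. Service 147; fixed 306; total 453.
Next best feasible plan costs 461.

Minimum total cost: 453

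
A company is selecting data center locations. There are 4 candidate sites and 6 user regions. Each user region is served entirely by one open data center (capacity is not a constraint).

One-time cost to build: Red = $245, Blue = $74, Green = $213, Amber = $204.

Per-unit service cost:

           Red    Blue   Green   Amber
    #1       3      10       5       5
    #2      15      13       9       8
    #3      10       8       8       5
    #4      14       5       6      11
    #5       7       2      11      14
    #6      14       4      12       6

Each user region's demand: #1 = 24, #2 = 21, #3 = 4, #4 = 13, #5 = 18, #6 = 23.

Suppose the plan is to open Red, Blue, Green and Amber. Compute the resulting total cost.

Each user region is assigned to its cheapest site among the open ones.
{Red, Blue, Green, Amber}: #1→Red 3·24=72, #2→Amber 8·21=168, #3→Amber 5·4=20, #4→Blue 5·13=65, #5→Blue 2·18=36, #6→Blue 4·23=92. Service 453; fixed 736; total 1189.

Total cost: 1189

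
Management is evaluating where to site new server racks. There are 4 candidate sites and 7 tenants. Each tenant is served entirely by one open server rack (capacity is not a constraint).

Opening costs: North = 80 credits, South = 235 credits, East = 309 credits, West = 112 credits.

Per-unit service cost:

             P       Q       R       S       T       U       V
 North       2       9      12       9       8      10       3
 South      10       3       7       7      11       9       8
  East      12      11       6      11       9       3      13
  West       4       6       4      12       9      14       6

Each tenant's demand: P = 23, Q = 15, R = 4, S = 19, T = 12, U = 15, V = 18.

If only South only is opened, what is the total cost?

Each tenant is assigned to its cheapest site among the open ones.
{South}: P→South 10·23=230, Q→South 3·15=45, R→South 7·4=28, S→South 7·19=133, T→South 11·12=132, U→South 9·15=135, V→South 8·18=144. Service 847; fixed 235; total 1082.

Total cost: 1082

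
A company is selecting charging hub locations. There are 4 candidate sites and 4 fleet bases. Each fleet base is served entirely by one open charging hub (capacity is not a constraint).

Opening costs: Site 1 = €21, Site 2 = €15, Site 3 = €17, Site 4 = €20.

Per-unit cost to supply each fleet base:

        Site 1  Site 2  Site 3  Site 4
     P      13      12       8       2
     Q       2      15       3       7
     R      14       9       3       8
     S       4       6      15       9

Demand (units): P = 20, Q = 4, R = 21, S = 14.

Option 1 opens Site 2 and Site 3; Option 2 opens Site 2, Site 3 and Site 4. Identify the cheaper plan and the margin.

Option 1: {Site 2, Site 3}: P→Site 3 8·20=160, Q→Site 3 3·4=12, R→Site 3 3·21=63, S→Site 2 6·14=84. Service 319; fixed 32; total 351.
Option 2: {Site 2, Site 3, Site 4}: P→Site 4 2·20=40, Q→Site 3 3·4=12, R→Site 3 3·21=63, S→Site 2 6·14=84. Service 199; fixed 52; total 251.
Difference: |351 − 251| = 100.

Option 2 is cheaper by 100.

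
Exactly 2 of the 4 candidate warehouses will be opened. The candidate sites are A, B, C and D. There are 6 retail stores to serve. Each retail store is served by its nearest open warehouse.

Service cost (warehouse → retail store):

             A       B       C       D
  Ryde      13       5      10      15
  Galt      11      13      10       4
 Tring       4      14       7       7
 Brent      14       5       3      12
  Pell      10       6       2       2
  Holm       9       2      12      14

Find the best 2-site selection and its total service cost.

With exactly 2 open, each retail store uses its cheapest among the chosen.
{B, D}: Ryde→B 5, Galt→D 4, Tring→D 7, Brent→B 5, Pell→D 2, Holm→B 2. Service cost 25.
{B, C}: service cost 29
{A, B}: service cost 33
Among all 6 size-2 choices, {B, D} is lowest.

Choose B and D; total service cost 25.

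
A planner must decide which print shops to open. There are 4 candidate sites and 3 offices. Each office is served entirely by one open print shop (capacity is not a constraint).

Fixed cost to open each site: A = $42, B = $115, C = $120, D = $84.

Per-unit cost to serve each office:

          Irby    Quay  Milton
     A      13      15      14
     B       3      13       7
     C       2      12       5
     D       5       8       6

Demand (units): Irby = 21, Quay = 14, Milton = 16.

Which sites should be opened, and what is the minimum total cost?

Open D only; minimum total cost 397.

For any fixed open set, each office goes to its cheapest open site; total = fixed + service.
{D}: Irby→D 5·21=105, Quay→D 8·14=112, Milton→D 6·16=96. Service 313; fixed 84; total 397.
{C}: Irby→C 2·21=42, Quay→C 12·14=168, Milton→C 5·16=80. Service 290; fixed 120; total 410.
{C, D}: service 234 + fixed 204 = 438
{A, B, C, D}: service 234 + fixed 361 = 595
No other subset beats 397.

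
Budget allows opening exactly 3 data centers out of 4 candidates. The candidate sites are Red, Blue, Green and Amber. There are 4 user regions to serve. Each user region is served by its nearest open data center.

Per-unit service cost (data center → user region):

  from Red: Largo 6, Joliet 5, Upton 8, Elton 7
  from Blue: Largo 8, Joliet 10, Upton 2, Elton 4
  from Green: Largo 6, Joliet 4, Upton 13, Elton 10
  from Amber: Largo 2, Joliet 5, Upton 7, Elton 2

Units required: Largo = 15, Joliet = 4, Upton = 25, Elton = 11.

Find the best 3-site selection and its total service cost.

With exactly 3 open, each user region uses its cheapest among the chosen.
{Blue, Green, Amber}: Largo→Amber 2·15=30, Joliet→Green 4·4=16, Upton→Blue 2·25=50, Elton→Amber 2·11=22. Service cost 118.
{Red, Blue, Amber}: service cost 122
{Red, Blue, Green}: service cost 200
Among all 4 size-3 choices, {Blue, Green, Amber} is lowest.

Choose Blue, Green and Amber; total service cost 118.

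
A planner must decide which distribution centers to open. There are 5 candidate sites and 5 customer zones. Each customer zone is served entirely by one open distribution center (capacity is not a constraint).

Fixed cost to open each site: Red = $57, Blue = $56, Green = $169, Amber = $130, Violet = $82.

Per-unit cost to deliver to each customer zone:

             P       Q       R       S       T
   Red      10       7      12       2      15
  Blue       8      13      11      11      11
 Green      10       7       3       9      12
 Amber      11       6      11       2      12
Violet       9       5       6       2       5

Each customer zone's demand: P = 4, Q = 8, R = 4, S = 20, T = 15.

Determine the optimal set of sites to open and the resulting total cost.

For any fixed open set, each customer zone goes to its cheapest open site; total = fixed + service.
{Violet}: P→Violet 9·4=36, Q→Violet 5·8=40, R→Violet 6·4=24, S→Violet 2·20=40, T→Violet 5·15=75. Service 215; fixed 82; total 297.
{Blue, Violet}: service 211 + fixed 138 = 349
{Red, Violet}: P→Violet 9·4=36, Q→Violet 5·8=40, R→Violet 6·4=24, S→Red 2·20=40, T→Violet 5·15=75. Service 215; fixed 139; total 354.
{Red, Blue, Green, Amber, Violet}: P→Blue 8·4=32, Q→Violet 5·8=40, R→Green 3·4=12, S→Red 2·20=40, T→Violet 5·15=75. Service 199; fixed 494; total 693.
No other subset beats 297.

Open Violet only; minimum total cost 297.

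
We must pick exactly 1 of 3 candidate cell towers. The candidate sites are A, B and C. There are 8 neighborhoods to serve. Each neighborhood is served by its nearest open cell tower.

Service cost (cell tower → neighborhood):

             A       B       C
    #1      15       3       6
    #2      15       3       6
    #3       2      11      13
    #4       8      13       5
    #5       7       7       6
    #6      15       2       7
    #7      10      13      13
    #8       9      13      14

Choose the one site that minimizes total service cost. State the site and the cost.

Choose B only; total service cost 65.

With exactly 1 open, each neighborhood uses its cheapest among the chosen.
{B}: #1→B 3, #2→B 3, #3→B 11, #4→B 13, #5→B 7, #6→B 2, #7→B 13, #8→B 13. Service cost 65.
{C}: service cost 70
{A}: service cost 81
Among all 3 size-1 choices, {B} is lowest.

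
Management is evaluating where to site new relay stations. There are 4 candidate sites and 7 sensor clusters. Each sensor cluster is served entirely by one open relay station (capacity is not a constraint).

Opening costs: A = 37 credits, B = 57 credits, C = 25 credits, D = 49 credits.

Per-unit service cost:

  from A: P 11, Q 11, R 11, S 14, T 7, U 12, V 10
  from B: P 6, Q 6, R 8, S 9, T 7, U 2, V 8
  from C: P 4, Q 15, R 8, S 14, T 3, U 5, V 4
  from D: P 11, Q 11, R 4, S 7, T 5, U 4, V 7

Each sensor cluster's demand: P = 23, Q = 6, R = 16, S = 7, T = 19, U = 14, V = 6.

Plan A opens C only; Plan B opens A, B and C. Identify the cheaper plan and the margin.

Plan B is cheaper by 37.

Plan A: {C}: P→C 4·23=92, Q→C 15·6=90, R→C 8·16=128, S→C 14·7=98, T→C 3·19=57, U→C 5·14=70, V→C 4·6=24. Service 559; fixed 25; total 584.
Plan B: {A, B, C}: P→C 4·23=92, Q→B 6·6=36, R→B 8·16=128, S→B 9·7=63, T→C 3·19=57, U→B 2·14=28, V→C 4·6=24. Service 428; fixed 119; total 547.
Difference: |584 − 547| = 37.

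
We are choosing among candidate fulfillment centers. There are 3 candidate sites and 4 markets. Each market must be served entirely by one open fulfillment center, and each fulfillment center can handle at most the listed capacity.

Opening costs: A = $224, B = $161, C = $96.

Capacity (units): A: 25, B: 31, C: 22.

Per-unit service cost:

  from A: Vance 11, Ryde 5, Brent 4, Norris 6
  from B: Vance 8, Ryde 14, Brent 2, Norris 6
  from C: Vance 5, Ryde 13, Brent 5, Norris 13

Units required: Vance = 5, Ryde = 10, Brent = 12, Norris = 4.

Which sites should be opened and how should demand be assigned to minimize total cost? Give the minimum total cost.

Minimum total cost: 389

Open {B}: Vance→B 8·5=40, Ryde→B 14·10=140, Brent→B 2·12=24, Norris→B 6·4=24.
Loads: B carries 31/31. Service 228; fixed 161; total 389.
Next best feasible plan costs 460.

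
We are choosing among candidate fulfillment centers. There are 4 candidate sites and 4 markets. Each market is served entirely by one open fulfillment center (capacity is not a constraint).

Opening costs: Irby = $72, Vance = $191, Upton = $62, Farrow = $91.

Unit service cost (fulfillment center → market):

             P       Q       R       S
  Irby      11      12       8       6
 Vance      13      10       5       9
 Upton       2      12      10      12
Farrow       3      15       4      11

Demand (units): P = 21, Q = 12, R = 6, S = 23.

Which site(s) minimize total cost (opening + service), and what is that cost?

Open Irby and Upton; minimum total cost 506.

For any fixed open set, each market goes to its cheapest open site; total = fixed + service.
{Irby, Upton}: P→Upton 2·21=42, Q→Irby 12·12=144, R→Irby 8·6=48, S→Irby 6·23=138. Service 372; fixed 134; total 506.
{Irby, Farrow}: service 369 + fixed 163 = 532
{Irby, Upton, Farrow}: P→Upton 2·21=42, Q→Irby 12·12=144, R→Farrow 4·6=24, S→Irby 6·23=138. Service 348; fixed 225; total 573.
{Irby, Vance, Upton, Farrow}: service 324 + fixed 416 = 740
No other subset beats 506.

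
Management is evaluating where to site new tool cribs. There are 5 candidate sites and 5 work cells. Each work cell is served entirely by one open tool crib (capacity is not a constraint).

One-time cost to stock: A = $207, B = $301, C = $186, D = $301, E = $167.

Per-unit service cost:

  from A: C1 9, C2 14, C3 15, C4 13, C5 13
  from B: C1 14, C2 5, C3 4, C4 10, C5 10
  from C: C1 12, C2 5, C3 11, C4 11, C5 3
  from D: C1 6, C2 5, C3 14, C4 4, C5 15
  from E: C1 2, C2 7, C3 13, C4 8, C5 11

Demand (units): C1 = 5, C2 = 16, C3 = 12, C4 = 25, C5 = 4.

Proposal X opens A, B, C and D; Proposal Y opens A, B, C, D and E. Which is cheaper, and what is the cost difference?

Proposal X: {A, B, C, D}: C1→D 6·5=30, C2→B 5·16=80, C3→B 4·12=48, C4→D 4·25=100, C5→C 3·4=12. Service 270; fixed 995; total 1265.
Proposal Y: {A, B, C, D, E}: C1→E 2·5=10, C2→B 5·16=80, C3→B 4·12=48, C4→D 4·25=100, C5→C 3·4=12. Service 250; fixed 1162; total 1412.
Difference: |1265 − 1412| = 147.

Proposal X is cheaper by 147.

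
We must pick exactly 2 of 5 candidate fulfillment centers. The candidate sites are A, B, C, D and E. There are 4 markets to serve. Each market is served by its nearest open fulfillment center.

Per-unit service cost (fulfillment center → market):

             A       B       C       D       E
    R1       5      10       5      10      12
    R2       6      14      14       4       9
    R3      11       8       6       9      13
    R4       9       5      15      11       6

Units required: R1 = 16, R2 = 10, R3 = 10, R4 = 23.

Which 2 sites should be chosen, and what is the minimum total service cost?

Choose A and B; total service cost 335.

With exactly 2 open, each market uses its cheapest among the chosen.
{A, B}: R1→A 5·16=80, R2→A 6·10=60, R3→B 8·10=80, R4→B 5·23=115. Service cost 335.
{C, E}: service cost 368
{A, E}: service cost 388
Among all 10 size-2 choices, {A, B} is lowest.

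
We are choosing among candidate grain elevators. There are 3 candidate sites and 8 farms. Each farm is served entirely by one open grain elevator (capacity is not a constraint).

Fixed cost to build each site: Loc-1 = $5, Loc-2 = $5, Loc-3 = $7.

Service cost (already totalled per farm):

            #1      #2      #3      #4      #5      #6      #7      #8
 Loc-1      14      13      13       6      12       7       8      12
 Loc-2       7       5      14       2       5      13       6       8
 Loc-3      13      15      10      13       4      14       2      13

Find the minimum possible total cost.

Minimum total cost: 62

For any fixed open set, each farm goes to its cheapest open site; total = fixed + service.
{Loc-1, Loc-2, Loc-3}: #1→Loc-2 7, #2→Loc-2 5, #3→Loc-3 10, #4→Loc-2 2, #5→Loc-3 4, #6→Loc-1 7, #7→Loc-3 2, #8→Loc-2 8. Service 45; fixed 17; total 62.
{Loc-1, Loc-2}: service 53 + fixed 10 = 63
{Loc-2, Loc-3}: service 51 + fixed 12 = 63
{Loc-1}: #1→Loc-1 14, #2→Loc-1 13, #3→Loc-1 13, #4→Loc-1 6, #5→Loc-1 12, #6→Loc-1 7, #7→Loc-1 8, #8→Loc-1 12. Service 85; fixed 5; total 90.
No other subset beats 62.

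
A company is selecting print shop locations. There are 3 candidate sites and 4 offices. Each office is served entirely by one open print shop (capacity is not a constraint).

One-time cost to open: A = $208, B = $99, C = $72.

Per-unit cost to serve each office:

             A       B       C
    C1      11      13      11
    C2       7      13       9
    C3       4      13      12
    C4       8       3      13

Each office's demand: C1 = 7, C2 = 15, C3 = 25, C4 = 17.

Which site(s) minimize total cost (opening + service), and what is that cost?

For any fixed open set, each office goes to its cheapest open site; total = fixed + service.
{A}: C1→A 11·7=77, C2→A 7·15=105, C3→A 4·25=100, C4→A 8·17=136. Service 418; fixed 208; total 626.
{A, B}: C1→A 11·7=77, C2→A 7·15=105, C3→A 4·25=100, C4→B 3·17=51. Service 333; fixed 307; total 640.
{A, C}: service 418 + fixed 280 = 698
{A, B, C}: C1→A 11·7=77, C2→A 7·15=105, C3→A 4·25=100, C4→B 3·17=51. Service 333; fixed 379; total 712.
No other subset beats 626.

Open A only; minimum total cost 626.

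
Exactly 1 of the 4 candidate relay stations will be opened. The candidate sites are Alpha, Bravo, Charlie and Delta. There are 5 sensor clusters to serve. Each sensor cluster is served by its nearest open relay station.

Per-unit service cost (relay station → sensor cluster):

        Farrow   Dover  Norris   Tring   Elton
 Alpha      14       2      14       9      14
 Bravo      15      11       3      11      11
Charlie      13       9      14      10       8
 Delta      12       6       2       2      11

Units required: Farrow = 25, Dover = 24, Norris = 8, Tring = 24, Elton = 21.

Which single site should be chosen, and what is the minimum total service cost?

With exactly 1 open, each sensor cluster uses its cheapest among the chosen.
{Delta}: Farrow→Delta 12·25=300, Dover→Delta 6·24=144, Norris→Delta 2·8=16, Tring→Delta 2·24=48, Elton→Delta 11·21=231. Service cost 739.
{Alpha}: service cost 1020
{Charlie}: service cost 1061
Among all 4 size-1 choices, {Delta} is lowest.

Choose Delta only; total service cost 739.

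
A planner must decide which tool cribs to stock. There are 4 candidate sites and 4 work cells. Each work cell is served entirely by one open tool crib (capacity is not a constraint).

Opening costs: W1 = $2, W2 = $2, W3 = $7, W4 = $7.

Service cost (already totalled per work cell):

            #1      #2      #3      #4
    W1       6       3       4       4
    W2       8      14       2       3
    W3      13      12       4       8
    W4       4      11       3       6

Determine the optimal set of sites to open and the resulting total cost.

For any fixed open set, each work cell goes to its cheapest open site; total = fixed + service.
{W1, W2}: #1→W1 6, #2→W1 3, #3→W2 2, #4→W2 3. Service 14; fixed 4; total 18.
{W1}: service 17 + fixed 2 = 19
{W1, W2, W4}: service 12 + fixed 11 = 23
{W1, W2, W3, W4}: service 12 + fixed 18 = 30
No other subset beats 18.

Open W1 and W2; minimum total cost 18.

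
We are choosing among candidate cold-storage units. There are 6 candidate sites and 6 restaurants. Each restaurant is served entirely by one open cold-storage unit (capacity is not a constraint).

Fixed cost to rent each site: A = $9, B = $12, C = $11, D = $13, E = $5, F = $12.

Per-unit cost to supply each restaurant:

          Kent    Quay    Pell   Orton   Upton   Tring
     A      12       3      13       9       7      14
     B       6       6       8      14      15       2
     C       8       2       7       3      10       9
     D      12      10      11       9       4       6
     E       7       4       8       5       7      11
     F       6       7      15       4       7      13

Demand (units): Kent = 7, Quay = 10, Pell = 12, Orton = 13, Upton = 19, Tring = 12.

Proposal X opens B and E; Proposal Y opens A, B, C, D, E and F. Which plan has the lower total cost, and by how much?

Proposal X: {B, E}: Kent→B 6·7=42, Quay→E 4·10=40, Pell→B 8·12=96, Orton→E 5·13=65, Upton→E 7·19=133, Tring→B 2·12=24. Service 400; fixed 17; total 417.
Proposal Y: {A, B, C, D, E, F}: Kent→B 6·7=42, Quay→C 2·10=20, Pell→C 7·12=84, Orton→C 3·13=39, Upton→D 4·19=76, Tring→B 2·12=24. Service 285; fixed 62; total 347.
Difference: |417 − 347| = 70.

Proposal Y is cheaper by 70.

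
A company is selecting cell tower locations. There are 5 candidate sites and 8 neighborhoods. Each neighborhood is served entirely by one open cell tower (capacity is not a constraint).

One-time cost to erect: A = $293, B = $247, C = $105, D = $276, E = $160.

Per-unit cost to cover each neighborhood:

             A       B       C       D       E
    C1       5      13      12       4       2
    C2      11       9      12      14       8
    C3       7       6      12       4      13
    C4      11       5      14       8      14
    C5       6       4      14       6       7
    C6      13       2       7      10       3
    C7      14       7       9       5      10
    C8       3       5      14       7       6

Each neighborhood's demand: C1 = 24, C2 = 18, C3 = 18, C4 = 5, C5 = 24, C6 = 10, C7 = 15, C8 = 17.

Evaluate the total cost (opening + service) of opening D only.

Each neighborhood is assigned to its cheapest site among the open ones.
{D}: C1→D 4·24=96, C2→D 14·18=252, C3→D 4·18=72, C4→D 8·5=40, C5→D 6·24=144, C6→D 10·10=100, C7→D 5·15=75, C8→D 7·17=119. Service 898; fixed 276; total 1174.

Total cost: 1174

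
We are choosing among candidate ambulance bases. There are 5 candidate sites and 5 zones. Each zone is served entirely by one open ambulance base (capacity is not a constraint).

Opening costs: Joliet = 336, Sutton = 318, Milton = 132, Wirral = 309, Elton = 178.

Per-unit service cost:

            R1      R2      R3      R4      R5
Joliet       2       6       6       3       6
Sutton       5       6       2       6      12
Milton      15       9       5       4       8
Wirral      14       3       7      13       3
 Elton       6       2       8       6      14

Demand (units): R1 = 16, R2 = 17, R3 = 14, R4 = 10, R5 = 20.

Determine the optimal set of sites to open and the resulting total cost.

For any fixed open set, each zone goes to its cheapest open site; total = fixed + service.
{Joliet}: R1→Joliet 2·16=32, R2→Joliet 6·17=102, R3→Joliet 6·14=84, R4→Joliet 3·10=30, R5→Joliet 6·20=120. Service 368; fixed 336; total 704.
{Milton, Elton}: service 400 + fixed 310 = 710
{Elton}: service 582 + fixed 178 = 760
{Joliet, Sutton, Milton, Wirral, Elton}: R1→Joliet 2·16=32, R2→Elton 2·17=34, R3→Sutton 2·14=28, R4→Joliet 3·10=30, R5→Wirral 3·20=60. Service 184; fixed 1273; total 1457.
No other subset beats 704.

Open Joliet only; minimum total cost 704.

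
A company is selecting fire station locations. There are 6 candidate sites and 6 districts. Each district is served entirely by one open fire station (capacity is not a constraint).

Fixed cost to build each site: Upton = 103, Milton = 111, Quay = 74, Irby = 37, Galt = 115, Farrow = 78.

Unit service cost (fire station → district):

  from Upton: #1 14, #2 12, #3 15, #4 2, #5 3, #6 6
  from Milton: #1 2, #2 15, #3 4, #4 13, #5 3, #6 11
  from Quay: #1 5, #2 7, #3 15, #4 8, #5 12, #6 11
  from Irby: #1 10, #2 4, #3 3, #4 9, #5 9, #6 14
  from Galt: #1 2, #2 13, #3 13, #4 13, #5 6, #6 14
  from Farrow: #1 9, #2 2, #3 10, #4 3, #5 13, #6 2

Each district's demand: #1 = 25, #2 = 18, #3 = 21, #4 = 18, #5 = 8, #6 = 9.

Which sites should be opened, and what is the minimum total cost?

Open Milton and Farrow; minimum total cost 455.

For any fixed open set, each district goes to its cheapest open site; total = fixed + service.
{Milton, Farrow}: #1→Milton 2·25=50, #2→Farrow 2·18=36, #3→Milton 4·21=84, #4→Farrow 3·18=54, #5→Milton 3·8=24, #6→Farrow 2·9=18. Service 266; fixed 189; total 455.
{Milton, Irby, Farrow}: service 245 + fixed 226 = 471
{Irby, Galt, Farrow}: service 269 + fixed 230 = 499
{Upton, Milton, Quay, Irby, Galt, Farrow}: service 227 + fixed 518 = 745
No other subset beats 455.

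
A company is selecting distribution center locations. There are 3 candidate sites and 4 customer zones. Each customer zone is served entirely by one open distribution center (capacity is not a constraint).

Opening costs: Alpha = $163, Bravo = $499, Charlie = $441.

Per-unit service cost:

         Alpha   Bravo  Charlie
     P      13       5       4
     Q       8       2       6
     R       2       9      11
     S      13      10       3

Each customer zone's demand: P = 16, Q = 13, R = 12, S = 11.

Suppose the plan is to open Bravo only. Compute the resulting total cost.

Each customer zone is assigned to its cheapest site among the open ones.
{Bravo}: P→Bravo 5·16=80, Q→Bravo 2·13=26, R→Bravo 9·12=108, S→Bravo 10·11=110. Service 324; fixed 499; total 823.

Total cost: 823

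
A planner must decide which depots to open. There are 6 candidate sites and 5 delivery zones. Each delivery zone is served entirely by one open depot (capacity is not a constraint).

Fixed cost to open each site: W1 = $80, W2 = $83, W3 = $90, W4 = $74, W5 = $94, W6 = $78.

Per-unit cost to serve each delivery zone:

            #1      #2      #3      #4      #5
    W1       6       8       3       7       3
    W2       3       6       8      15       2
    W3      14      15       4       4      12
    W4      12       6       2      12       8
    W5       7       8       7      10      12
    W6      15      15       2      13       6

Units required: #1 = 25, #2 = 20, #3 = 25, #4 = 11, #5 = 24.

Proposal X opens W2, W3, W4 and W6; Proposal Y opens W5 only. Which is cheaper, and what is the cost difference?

Proposal X is cheaper by 340.

Proposal X: {W2, W3, W4, W6}: #1→W2 3·25=75, #2→W2 6·20=120, #3→W4 2·25=50, #4→W3 4·11=44, #5→W2 2·24=48. Service 337; fixed 325; total 662.
Proposal Y: {W5}: #1→W5 7·25=175, #2→W5 8·20=160, #3→W5 7·25=175, #4→W5 10·11=110, #5→W5 12·24=288. Service 908; fixed 94; total 1002.
Difference: |662 − 1002| = 340.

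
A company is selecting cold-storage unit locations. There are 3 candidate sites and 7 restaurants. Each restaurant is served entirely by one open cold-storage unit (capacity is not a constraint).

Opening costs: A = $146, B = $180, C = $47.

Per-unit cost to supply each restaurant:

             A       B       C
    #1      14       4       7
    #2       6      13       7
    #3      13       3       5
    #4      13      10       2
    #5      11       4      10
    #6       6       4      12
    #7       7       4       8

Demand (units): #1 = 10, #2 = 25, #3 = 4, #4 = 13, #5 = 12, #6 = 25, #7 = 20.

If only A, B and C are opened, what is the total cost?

Total cost: 829

Each restaurant is assigned to its cheapest site among the open ones.
{A, B, C}: #1→B 4·10=40, #2→A 6·25=150, #3→B 3·4=12, #4→C 2·13=26, #5→B 4·12=48, #6→B 4·25=100, #7→B 4·20=80. Service 456; fixed 373; total 829.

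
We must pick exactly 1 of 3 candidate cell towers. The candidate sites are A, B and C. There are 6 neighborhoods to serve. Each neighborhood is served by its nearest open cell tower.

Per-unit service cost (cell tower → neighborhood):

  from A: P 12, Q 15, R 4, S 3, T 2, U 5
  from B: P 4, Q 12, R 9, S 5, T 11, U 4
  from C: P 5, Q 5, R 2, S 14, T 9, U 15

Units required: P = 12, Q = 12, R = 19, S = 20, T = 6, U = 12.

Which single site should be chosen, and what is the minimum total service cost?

With exactly 1 open, each neighborhood uses its cheapest among the chosen.
{A}: P→A 12·12=144, Q→A 15·12=180, R→A 4·19=76, S→A 3·20=60, T→A 2·6=12, U→A 5·12=60. Service cost 532.
{B}: service cost 577
{C}: service cost 672
Among all 3 size-1 choices, {A} is lowest.

Choose A only; total service cost 532.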